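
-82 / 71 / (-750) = 41 / 26625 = 0.00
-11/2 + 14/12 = -13/3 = -4.33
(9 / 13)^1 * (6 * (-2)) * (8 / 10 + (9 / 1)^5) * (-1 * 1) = 31886892 / 65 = 490567.57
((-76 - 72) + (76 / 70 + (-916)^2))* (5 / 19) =29361818 / 133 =220765.55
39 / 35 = 1.11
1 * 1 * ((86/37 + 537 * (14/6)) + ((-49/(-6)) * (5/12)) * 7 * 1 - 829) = 1199183/2664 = 450.14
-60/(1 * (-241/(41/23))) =2460/5543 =0.44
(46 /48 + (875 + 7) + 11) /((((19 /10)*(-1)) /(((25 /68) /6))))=-2681875 /93024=-28.83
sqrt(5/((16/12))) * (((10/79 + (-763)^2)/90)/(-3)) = -45991361 * sqrt(15)/42660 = -4175.43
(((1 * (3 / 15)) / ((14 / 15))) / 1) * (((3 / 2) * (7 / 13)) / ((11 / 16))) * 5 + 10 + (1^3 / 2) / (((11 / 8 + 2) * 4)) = 43613 / 3861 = 11.30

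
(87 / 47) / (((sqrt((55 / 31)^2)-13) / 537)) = -16647 / 188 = -88.55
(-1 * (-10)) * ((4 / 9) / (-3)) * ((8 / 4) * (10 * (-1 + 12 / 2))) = -4000 / 27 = -148.15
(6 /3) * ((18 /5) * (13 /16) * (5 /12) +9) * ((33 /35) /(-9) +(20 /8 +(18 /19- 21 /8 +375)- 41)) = 582288137 /85120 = 6840.79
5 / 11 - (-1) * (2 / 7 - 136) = -10415 / 77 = -135.26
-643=-643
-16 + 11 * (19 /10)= 49 /10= 4.90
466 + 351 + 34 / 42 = 17174 / 21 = 817.81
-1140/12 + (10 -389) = -474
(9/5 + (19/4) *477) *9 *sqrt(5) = 408159 *sqrt(5)/20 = 45633.56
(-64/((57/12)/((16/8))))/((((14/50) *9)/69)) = -294400/399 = -737.84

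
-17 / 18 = -0.94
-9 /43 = -0.21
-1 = -1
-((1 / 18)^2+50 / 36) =-451 / 324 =-1.39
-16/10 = -8/5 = -1.60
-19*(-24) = 456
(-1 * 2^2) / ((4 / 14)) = -14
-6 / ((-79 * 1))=6 / 79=0.08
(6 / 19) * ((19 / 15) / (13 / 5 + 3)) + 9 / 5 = 131 / 70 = 1.87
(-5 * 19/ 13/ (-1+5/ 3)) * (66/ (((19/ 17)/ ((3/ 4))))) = -25245/ 52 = -485.48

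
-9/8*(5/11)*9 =-405/88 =-4.60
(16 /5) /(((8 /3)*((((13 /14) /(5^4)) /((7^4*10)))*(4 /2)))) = 126052500 /13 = 9696346.15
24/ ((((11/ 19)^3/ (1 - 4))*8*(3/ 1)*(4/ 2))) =-20577/ 2662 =-7.73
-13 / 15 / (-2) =13 / 30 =0.43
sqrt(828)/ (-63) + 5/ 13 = 5/ 13 -2*sqrt(23)/ 21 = -0.07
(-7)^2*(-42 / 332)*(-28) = 14406 / 83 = 173.57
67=67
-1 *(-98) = 98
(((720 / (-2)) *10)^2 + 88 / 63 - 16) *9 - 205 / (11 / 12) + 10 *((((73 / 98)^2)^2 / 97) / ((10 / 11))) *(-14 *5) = 819949048715424035 / 7029763048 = 116639642.49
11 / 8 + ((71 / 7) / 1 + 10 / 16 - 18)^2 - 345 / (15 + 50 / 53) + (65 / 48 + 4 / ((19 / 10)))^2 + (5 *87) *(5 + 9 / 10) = 17980319523877 / 6887672064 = 2610.51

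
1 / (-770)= -1 / 770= -0.00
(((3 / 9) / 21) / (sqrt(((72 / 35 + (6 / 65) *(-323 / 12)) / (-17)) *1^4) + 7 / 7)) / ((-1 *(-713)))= 2210 / 96774777- sqrt(6017830) / 677423439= 0.00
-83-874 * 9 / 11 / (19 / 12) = -5881 / 11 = -534.64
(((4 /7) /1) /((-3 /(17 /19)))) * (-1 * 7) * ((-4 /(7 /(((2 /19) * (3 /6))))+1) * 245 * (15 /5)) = 307020 /361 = 850.47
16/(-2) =-8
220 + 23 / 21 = 4643 / 21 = 221.10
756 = 756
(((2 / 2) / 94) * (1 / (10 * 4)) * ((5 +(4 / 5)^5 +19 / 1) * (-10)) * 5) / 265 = -9503 / 7784375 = -0.00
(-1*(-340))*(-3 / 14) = -510 / 7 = -72.86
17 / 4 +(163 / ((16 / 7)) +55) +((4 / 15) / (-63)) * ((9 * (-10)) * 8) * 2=45917 / 336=136.66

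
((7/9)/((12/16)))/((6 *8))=7/324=0.02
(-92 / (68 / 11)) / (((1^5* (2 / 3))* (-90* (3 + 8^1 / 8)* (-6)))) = -0.01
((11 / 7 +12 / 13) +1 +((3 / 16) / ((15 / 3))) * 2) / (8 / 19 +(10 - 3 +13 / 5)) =246867 / 693056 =0.36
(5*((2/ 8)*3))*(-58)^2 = 12615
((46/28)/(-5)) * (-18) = 207/35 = 5.91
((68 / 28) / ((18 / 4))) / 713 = 34 / 44919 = 0.00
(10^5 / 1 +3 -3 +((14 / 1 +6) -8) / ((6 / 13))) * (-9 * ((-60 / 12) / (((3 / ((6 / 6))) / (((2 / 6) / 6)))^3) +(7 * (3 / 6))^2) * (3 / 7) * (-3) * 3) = 10719058453 / 252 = 42535946.24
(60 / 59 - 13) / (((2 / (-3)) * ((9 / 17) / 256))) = 1538432 / 177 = 8691.71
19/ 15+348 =5239/ 15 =349.27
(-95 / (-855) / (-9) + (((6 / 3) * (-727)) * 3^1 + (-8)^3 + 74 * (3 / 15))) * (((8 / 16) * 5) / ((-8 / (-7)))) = -13775867 / 1296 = -10629.53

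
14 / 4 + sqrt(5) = sqrt(5) + 7 / 2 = 5.74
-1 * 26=-26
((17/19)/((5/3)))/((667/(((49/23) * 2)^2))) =489804/33520085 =0.01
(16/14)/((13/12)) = 96/91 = 1.05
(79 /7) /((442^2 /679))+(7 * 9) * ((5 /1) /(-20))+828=39673018 /48841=812.29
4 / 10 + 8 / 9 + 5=6.29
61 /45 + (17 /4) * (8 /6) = 7.02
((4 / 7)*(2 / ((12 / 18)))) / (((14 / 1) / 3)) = 18 / 49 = 0.37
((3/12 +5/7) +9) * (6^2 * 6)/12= 2511/14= 179.36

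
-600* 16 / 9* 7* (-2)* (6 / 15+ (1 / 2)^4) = 20720 / 3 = 6906.67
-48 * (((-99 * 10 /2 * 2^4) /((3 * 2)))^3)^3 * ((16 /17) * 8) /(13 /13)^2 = 74750927874450845073408000000000 /17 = 4397113404379461474906353000000.00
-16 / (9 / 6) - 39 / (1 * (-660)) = -7001 / 660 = -10.61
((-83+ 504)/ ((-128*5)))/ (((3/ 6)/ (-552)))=29049/ 40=726.22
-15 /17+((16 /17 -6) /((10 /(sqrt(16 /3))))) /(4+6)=-15 /17 -86*sqrt(3) /1275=-1.00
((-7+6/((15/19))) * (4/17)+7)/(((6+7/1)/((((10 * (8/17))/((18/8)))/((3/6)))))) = 77696/33813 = 2.30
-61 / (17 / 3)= -183 / 17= -10.76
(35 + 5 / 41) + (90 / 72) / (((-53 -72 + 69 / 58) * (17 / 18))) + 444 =2398027083 / 5005157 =479.11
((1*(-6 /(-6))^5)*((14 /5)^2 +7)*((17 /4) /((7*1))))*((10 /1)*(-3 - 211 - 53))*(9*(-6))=6495309 /5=1299061.80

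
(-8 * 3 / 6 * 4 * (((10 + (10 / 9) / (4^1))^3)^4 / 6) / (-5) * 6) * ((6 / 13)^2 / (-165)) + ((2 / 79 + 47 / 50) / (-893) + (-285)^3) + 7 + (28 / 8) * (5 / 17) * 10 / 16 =-1935246697377077986457670037797871 / 335827071674391336811200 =-5762628628.26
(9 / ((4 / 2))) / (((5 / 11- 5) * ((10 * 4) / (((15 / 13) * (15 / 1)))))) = -891 / 2080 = -0.43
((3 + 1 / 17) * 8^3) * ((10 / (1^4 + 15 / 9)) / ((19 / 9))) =898560 / 323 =2781.92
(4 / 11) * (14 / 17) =56 / 187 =0.30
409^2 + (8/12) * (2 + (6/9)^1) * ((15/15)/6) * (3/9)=13549769/81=167281.10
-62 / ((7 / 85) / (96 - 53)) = -226610 / 7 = -32372.86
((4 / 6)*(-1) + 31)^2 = 920.11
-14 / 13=-1.08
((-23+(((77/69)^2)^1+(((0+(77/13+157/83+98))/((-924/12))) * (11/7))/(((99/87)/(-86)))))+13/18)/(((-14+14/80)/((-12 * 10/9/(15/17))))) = 713839113716320/4593616946919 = 155.40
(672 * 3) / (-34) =-1008 / 17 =-59.29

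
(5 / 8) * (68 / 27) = 85 / 54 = 1.57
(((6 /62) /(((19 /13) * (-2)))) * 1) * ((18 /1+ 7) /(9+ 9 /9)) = -0.08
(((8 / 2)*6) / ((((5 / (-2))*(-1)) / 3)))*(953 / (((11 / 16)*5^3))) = 2195712 / 6875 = 319.38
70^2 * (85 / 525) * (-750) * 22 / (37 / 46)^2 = -27698440000 / 1369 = -20232607.74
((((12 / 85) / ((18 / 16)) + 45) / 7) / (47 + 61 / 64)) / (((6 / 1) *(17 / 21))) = 368224 / 13304115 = 0.03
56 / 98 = 4 / 7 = 0.57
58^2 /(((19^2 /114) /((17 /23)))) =343128 /437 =785.19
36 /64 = 9 /16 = 0.56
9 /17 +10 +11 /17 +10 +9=513 /17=30.18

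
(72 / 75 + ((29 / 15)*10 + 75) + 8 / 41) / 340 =293627 / 1045500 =0.28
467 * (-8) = -3736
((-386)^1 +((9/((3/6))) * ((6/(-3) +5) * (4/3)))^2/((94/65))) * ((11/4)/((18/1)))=826859/1692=488.69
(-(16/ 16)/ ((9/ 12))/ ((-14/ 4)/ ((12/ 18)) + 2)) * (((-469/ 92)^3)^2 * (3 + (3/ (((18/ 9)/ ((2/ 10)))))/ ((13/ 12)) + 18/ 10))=117065720241807491/ 3202312350848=36556.62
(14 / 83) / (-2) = -7 / 83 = -0.08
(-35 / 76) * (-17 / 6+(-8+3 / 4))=4235 / 912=4.64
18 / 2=9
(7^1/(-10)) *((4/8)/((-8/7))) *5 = 49/32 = 1.53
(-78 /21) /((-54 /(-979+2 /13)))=-12725 /189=-67.33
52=52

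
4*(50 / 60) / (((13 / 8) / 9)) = 240 / 13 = 18.46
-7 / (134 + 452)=-7 / 586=-0.01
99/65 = 1.52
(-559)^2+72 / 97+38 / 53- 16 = 1606390067 / 5141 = 312466.46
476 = 476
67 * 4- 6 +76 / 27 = 7150 / 27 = 264.81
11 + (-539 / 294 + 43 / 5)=17.77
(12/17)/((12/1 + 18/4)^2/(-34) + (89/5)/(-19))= -9120/115559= -0.08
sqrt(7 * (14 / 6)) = 7 * sqrt(3) / 3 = 4.04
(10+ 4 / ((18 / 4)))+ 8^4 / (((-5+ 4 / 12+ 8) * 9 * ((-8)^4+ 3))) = 10.92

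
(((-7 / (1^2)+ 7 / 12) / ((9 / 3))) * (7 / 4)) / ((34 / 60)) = -6.61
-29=-29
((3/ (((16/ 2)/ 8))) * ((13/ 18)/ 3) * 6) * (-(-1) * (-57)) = -247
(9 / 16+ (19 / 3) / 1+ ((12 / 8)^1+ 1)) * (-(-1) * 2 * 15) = 281.88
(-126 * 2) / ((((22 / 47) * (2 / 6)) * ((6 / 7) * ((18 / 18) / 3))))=-62181 / 11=-5652.82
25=25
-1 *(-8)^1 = 8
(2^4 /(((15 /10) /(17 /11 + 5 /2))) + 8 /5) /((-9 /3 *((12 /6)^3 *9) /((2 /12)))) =-923 /26730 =-0.03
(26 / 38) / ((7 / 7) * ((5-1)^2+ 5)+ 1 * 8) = 13 / 551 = 0.02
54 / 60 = 9 / 10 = 0.90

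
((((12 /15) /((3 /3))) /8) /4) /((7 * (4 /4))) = 0.00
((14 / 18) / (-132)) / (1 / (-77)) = 0.45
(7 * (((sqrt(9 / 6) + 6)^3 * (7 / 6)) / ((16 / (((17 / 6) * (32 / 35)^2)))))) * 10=9928 * sqrt(6) / 15 + 14688 / 5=4558.84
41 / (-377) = -41 / 377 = -0.11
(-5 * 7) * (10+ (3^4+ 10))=-3535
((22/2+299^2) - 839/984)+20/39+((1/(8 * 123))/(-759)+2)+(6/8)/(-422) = 183175146067943/2048626008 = 89413.66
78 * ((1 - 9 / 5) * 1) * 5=-312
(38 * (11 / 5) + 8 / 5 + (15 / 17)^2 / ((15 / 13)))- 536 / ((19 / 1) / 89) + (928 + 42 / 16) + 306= -260984397 / 219640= -1188.24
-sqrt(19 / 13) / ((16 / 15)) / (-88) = 15*sqrt(247) / 18304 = 0.01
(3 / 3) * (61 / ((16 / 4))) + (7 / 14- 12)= 15 / 4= 3.75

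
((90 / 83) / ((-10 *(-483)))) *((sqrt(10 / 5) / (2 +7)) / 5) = sqrt(2) / 200445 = 0.00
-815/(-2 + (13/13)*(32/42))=17115/26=658.27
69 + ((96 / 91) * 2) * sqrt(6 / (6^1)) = 6471 / 91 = 71.11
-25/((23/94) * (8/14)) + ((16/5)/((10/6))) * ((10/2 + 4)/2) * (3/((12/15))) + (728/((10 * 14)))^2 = -137269/1150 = -119.36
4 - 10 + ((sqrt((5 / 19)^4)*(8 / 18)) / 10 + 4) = -6488 / 3249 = -2.00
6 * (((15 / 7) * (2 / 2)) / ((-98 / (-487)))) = 21915 / 343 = 63.89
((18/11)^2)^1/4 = 81/121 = 0.67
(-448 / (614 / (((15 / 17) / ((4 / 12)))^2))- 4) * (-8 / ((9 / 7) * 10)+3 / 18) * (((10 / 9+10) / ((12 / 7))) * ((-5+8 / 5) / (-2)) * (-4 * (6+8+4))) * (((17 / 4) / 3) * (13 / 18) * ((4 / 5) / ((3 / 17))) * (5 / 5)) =-51280222084 / 3357045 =-15275.41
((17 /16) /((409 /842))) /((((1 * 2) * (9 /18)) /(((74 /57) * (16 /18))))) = 529618 /209817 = 2.52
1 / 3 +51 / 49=202 / 147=1.37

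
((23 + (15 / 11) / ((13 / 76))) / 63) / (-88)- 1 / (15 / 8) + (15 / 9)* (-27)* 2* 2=-715649057 / 3963960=-180.54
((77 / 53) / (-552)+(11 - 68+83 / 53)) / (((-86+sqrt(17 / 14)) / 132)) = 86.19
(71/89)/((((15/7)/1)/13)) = 6461/1335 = 4.84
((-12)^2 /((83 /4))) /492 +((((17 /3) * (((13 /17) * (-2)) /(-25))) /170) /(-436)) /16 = 2134611761 /151338216000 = 0.01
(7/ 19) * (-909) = -6363/ 19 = -334.89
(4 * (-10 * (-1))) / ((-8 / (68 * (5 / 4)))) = -425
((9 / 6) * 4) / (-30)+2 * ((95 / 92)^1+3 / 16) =2061 / 920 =2.24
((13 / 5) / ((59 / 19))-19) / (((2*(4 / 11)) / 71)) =-2092299 / 1180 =-1773.13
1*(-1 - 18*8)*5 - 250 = -975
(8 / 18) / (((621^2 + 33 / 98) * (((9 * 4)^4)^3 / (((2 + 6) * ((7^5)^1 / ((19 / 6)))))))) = 823543 / 79745199799383274011623424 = 0.00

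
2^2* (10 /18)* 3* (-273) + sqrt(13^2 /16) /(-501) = -3647293 /2004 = -1820.01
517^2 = 267289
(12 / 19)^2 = 144 / 361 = 0.40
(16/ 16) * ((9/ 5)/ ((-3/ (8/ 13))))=-24/ 65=-0.37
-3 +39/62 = -147/62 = -2.37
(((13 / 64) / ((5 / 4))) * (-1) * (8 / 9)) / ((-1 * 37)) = 13 / 3330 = 0.00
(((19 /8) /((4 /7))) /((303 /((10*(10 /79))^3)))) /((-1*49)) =-593750 /1045735719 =-0.00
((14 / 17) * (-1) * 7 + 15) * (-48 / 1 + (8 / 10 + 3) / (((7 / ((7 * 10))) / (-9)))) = -61230 / 17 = -3601.76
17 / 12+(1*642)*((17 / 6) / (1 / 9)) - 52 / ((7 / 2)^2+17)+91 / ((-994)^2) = 10398073279 / 635166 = 16370.64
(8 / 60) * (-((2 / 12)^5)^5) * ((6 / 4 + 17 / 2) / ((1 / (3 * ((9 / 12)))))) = -1 / 9476762676643233792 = -0.00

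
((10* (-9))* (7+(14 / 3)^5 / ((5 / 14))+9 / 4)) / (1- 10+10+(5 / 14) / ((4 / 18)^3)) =-1689133544 / 101439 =-16651.72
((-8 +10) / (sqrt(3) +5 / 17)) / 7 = -85 / 2947 +289 *sqrt(3) / 2947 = 0.14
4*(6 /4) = 6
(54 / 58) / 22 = 27 / 638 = 0.04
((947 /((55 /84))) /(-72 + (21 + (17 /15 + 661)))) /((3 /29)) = 2306892 /100837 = 22.88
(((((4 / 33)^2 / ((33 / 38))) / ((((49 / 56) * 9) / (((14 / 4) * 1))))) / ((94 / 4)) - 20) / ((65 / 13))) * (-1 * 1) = 304022156 / 76006755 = 4.00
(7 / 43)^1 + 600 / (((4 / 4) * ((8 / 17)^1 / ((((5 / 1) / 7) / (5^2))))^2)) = 40025 / 16856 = 2.37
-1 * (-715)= 715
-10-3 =-13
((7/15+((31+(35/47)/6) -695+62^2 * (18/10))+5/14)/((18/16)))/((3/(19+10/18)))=36249.61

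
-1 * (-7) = 7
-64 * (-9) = 576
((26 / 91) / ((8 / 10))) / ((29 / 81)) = 405 / 406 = 1.00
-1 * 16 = -16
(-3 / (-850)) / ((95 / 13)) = 39 / 80750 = 0.00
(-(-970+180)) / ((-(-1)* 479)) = 790 / 479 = 1.65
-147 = -147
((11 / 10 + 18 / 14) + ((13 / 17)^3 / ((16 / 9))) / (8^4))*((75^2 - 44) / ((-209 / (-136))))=150050128554923 / 17318174720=8664.32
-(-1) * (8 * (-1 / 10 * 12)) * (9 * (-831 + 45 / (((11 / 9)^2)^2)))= 70056.09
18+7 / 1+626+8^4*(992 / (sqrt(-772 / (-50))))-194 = 457+10158080*sqrt(386) / 193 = 1034522.32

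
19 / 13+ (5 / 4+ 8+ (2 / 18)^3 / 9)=3654529 / 341172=10.71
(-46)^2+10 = 2126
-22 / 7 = -3.14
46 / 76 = 23 / 38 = 0.61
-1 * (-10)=10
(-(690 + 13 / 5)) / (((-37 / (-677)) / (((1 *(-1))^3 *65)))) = 30477863 / 37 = 823726.03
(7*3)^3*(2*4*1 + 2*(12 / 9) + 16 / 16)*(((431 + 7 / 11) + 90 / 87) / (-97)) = -14912586990 / 30943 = -481937.34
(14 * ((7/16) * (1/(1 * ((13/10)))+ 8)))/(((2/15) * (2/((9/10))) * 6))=25137/832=30.21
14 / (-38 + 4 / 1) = -7 / 17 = -0.41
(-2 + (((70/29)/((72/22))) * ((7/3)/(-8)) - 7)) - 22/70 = -4178453/438480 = -9.53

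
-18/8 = -9/4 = -2.25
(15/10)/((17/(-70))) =-6.18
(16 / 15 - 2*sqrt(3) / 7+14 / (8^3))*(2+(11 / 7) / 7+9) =231055 / 18816 - 1100*sqrt(3) / 343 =6.73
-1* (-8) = 8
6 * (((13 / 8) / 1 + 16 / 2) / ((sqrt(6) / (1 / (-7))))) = -11 * sqrt(6) / 8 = -3.37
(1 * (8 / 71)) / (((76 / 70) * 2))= 70 / 1349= 0.05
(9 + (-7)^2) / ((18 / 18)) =58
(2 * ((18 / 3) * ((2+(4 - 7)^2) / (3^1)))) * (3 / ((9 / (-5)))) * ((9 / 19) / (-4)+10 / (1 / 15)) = -208835 / 19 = -10991.32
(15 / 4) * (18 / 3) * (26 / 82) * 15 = 8775 / 82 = 107.01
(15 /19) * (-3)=-45 /19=-2.37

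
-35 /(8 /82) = -1435 /4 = -358.75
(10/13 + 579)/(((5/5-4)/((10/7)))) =-75370/273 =-276.08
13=13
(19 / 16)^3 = 6859 / 4096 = 1.67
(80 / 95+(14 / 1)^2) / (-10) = -374 / 19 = -19.68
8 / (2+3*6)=2 / 5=0.40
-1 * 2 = -2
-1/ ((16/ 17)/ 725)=-12325/ 16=-770.31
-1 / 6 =-0.17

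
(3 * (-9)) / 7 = -27 / 7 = -3.86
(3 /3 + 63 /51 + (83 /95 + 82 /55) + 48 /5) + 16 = 536501 /17765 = 30.20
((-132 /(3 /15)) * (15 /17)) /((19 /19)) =-9900 /17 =-582.35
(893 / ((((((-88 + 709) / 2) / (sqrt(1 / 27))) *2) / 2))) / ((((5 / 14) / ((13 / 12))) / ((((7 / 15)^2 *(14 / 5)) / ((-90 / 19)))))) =-529590971 *sqrt(3) / 4244146875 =-0.22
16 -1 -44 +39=10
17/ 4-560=-2223/ 4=-555.75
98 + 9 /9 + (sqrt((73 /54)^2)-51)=2665 /54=49.35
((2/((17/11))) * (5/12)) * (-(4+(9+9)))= -605/51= -11.86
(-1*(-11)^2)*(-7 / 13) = 847 / 13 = 65.15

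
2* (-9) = -18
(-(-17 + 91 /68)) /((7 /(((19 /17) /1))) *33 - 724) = -20235 /668372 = -0.03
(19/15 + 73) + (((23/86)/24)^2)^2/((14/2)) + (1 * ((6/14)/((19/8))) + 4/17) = 74.68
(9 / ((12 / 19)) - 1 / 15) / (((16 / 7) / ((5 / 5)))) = 5957 / 960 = 6.21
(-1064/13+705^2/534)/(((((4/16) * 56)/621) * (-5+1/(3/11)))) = -3659645529/129584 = -28241.49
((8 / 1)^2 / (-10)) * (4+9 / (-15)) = -544 / 25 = -21.76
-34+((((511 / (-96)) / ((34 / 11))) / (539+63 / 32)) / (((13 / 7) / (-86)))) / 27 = -1504910179 / 44269173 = -33.99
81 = 81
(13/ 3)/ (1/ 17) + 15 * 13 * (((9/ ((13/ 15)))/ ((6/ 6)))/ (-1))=-5854/ 3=-1951.33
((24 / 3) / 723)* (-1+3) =16 / 723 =0.02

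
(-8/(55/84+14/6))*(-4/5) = 2688/1255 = 2.14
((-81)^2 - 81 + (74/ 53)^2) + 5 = 18221841/ 2809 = 6486.95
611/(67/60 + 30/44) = 403260/1187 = 339.73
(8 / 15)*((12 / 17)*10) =64 / 17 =3.76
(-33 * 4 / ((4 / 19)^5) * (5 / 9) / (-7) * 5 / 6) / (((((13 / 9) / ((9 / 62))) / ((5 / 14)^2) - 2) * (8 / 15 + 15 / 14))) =2298129384375 / 13279503872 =173.06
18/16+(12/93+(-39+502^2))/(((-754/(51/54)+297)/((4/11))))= -4222982849/23250744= -181.63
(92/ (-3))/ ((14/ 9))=-138/ 7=-19.71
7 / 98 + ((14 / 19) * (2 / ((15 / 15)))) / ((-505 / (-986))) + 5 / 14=222041 / 67165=3.31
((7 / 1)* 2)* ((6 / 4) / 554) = 21 / 554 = 0.04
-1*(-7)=7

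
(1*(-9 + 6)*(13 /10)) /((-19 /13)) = 507 /190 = 2.67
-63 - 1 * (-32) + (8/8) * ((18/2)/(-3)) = -34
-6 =-6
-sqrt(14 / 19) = -sqrt(266) / 19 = -0.86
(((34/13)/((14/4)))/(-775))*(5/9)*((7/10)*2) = -68/90675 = -0.00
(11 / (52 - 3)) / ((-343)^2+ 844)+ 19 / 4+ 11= 365787935 / 23224628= 15.75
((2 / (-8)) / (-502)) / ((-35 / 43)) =-43 / 70280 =-0.00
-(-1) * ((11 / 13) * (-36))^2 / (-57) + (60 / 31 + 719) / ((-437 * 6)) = -227396597 / 13736658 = -16.55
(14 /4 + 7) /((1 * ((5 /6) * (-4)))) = -3.15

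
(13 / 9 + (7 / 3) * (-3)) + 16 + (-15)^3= -30281 / 9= -3364.56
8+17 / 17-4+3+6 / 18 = 25 / 3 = 8.33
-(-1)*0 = 0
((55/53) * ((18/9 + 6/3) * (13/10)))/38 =0.14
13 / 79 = 0.16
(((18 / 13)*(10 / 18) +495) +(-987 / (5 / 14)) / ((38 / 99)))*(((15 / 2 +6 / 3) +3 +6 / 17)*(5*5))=-476077460 / 221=-2154196.65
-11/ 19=-0.58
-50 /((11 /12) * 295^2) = -0.00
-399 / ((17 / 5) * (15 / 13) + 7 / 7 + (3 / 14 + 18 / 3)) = -72618 / 2027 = -35.83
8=8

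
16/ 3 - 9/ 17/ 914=248581/ 46614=5.33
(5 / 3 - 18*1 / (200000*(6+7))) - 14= -48100027 / 3900000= -12.33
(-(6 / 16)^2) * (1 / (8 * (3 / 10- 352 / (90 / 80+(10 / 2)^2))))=855 / 640768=0.00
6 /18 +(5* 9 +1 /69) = 1043 /23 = 45.35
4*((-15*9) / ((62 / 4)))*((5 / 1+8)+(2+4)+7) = -28080 / 31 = -905.81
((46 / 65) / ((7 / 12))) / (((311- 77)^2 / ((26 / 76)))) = 23 / 3034395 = 0.00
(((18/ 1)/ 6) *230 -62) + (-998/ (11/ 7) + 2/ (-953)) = -74356/ 10483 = -7.09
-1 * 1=-1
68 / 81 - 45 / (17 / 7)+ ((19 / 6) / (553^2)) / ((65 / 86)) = -484197718012 / 27371434545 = -17.69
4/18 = 2/9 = 0.22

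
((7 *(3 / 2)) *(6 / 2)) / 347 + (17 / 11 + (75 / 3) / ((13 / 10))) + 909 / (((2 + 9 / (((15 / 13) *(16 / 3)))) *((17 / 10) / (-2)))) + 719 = 201424908829 / 467330578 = 431.01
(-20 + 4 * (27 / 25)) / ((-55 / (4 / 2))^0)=-15.68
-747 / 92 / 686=-747 / 63112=-0.01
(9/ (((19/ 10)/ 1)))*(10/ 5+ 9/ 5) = 18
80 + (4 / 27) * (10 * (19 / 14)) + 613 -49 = 122096 / 189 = 646.01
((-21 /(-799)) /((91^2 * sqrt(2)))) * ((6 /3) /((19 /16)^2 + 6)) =768 * sqrt(2) /1793076649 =0.00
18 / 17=1.06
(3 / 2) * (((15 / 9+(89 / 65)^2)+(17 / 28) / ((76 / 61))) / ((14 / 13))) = 108665639 / 19364800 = 5.61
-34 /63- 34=-2176 /63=-34.54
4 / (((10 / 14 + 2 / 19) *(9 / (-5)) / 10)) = -26600 / 981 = -27.12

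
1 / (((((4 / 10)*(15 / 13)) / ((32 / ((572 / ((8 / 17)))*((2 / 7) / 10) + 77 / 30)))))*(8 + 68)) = 455 / 18601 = 0.02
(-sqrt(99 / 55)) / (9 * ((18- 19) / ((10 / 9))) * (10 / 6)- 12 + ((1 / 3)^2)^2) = 486 * sqrt(5) / 20645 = 0.05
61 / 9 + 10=16.78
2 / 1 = 2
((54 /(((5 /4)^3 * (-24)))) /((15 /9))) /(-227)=432 /141875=0.00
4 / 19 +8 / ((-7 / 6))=-884 / 133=-6.65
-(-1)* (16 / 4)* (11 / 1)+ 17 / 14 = 633 / 14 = 45.21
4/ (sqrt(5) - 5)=-1 - sqrt(5)/ 5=-1.45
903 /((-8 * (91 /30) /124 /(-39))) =179955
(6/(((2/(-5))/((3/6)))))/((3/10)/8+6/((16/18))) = -200/181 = -1.10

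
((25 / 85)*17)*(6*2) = 60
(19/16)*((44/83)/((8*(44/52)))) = 247/2656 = 0.09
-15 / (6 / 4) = -10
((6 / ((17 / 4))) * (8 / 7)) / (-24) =-8 / 119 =-0.07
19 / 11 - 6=-47 / 11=-4.27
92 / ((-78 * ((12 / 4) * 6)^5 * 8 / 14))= -161 / 147386304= -0.00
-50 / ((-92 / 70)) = 38.04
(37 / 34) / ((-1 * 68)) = -37 / 2312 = -0.02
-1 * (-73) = 73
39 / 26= 3 / 2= 1.50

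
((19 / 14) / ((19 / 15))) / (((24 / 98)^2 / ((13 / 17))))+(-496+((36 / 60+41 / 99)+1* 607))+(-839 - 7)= -193969037 / 269280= -720.32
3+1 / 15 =46 / 15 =3.07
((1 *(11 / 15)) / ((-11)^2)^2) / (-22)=-1 / 439230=-0.00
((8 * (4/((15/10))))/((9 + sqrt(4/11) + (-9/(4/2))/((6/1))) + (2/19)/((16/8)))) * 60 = 675220480/4356667 - 14786560 * sqrt(11)/4356667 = 143.73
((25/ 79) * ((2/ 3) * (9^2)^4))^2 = 514727830236622500/ 6241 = 82475217150556.40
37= 37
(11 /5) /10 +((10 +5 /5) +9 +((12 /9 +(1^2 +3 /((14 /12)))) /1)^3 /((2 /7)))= 14327864 /33075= 433.19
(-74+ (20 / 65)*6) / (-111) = 938 / 1443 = 0.65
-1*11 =-11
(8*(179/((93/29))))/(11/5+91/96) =6644480/46841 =141.85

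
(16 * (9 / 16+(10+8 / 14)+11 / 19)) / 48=24925 / 6384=3.90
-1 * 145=-145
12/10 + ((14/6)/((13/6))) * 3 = 288/65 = 4.43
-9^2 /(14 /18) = -729 /7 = -104.14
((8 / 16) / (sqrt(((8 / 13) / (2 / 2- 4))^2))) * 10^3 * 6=14625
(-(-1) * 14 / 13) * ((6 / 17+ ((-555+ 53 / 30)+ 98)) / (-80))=1623923 / 265200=6.12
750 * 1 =750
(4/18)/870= 1/3915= 0.00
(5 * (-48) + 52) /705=-4 /15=-0.27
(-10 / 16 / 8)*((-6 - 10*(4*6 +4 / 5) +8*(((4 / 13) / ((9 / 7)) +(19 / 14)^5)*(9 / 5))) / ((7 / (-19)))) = -39.07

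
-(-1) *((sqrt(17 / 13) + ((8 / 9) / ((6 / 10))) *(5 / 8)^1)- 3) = -56 / 27 + sqrt(221) / 13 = -0.93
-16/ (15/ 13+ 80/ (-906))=-94224/ 6275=-15.02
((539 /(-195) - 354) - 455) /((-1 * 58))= 14.00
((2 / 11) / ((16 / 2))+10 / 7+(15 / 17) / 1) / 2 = 1.17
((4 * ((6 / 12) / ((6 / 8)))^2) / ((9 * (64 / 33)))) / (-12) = -11 / 1296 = -0.01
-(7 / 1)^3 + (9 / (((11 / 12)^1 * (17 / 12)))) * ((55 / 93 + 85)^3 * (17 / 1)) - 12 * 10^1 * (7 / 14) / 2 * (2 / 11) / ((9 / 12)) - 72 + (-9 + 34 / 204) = 145254353124677 / 1966206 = 73875450.04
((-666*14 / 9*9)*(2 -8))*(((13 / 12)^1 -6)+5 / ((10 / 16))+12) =843822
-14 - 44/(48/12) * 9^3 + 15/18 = -48193/6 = -8032.17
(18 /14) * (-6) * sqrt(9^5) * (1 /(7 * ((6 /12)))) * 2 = -52488 /49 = -1071.18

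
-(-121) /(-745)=-121 /745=-0.16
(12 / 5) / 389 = 12 / 1945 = 0.01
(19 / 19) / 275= 1 / 275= 0.00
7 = 7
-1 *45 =-45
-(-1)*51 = 51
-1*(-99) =99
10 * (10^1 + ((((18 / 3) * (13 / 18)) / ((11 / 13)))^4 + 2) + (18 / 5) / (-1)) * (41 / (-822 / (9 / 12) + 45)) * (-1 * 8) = 2708271260272 / 1246402971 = 2172.87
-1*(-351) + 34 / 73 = 351.47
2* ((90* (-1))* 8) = -1440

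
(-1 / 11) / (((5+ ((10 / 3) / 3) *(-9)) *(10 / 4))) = 2 / 275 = 0.01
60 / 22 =30 / 11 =2.73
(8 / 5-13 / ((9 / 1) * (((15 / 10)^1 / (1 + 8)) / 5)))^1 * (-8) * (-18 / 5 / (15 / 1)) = -10016 / 125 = -80.13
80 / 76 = 20 / 19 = 1.05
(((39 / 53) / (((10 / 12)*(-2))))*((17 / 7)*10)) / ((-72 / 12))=663 / 371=1.79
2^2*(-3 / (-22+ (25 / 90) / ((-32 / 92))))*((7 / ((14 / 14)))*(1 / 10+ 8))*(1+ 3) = 279936 / 2345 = 119.38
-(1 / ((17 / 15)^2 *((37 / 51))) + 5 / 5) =-1304 / 629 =-2.07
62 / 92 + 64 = 2975 / 46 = 64.67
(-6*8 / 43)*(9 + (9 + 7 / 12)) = -892 / 43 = -20.74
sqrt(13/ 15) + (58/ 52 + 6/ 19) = sqrt(195)/ 15 + 707/ 494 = 2.36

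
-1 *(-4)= 4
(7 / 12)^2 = 49 / 144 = 0.34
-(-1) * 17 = 17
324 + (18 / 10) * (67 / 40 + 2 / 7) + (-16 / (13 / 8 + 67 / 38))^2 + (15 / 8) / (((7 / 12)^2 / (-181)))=-67321203109 / 103968200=-647.52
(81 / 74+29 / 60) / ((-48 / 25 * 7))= -17515 / 149184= -0.12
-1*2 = -2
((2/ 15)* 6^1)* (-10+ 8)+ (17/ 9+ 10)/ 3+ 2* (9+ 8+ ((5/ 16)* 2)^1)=20311/ 540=37.61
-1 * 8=-8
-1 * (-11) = 11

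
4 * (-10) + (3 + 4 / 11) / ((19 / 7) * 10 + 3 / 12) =-336444 / 8437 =-39.88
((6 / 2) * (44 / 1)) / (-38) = -66 / 19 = -3.47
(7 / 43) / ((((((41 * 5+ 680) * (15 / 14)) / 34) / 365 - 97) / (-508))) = 123563888 / 144819743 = 0.85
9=9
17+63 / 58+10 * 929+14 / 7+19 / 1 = 9329.09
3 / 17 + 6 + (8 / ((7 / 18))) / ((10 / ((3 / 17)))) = 3891 / 595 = 6.54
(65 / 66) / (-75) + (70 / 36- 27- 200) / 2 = -24759 / 220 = -112.54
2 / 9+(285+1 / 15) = 12838 / 45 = 285.29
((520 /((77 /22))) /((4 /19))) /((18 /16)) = 39520 /63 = 627.30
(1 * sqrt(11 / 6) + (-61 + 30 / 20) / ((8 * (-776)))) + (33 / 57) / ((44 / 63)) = 197813 / 235904 + sqrt(66) / 6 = 2.19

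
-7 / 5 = -1.40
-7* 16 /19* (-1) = 112 /19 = 5.89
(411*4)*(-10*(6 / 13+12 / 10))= -27315.69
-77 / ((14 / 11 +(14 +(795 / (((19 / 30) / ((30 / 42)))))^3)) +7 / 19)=-1992683539 / 18653823264152387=-0.00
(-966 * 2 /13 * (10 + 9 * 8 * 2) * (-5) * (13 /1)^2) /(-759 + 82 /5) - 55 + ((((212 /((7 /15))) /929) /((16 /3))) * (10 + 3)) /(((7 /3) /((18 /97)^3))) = -4025820177912895585 /154259509481329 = -26097.71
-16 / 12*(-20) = 26.67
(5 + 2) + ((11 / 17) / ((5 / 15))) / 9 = 368 / 51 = 7.22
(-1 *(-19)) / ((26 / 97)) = 1843 / 26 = 70.88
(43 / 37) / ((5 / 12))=516 / 185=2.79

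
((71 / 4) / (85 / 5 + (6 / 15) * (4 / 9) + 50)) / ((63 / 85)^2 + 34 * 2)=0.00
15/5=3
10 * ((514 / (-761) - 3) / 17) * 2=-55940 / 12937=-4.32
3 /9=1 /3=0.33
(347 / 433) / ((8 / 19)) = 6593 / 3464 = 1.90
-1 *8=-8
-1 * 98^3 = -941192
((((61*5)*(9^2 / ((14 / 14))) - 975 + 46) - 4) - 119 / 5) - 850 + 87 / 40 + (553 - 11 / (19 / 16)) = 3563505 / 152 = 23444.11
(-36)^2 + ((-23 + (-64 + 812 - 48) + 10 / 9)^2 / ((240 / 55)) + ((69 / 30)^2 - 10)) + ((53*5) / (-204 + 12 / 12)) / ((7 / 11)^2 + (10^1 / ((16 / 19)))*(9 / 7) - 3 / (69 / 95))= 60098068723263571 / 563402012400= 106669.96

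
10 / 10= 1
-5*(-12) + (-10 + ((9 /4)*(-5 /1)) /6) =385 /8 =48.12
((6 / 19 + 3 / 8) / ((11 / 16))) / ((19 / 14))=2940 / 3971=0.74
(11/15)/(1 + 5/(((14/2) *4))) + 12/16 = 247/180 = 1.37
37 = 37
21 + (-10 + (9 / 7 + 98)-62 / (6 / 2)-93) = -3.38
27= 27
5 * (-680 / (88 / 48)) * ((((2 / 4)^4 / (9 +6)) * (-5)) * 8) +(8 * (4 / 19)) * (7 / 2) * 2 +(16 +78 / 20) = 712231 / 2090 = 340.78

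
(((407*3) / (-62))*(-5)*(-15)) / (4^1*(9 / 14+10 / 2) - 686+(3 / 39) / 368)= 1533331800 / 688723559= 2.23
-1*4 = -4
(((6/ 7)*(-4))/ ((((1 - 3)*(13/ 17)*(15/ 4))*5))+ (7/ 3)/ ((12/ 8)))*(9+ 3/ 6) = 325831/ 20475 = 15.91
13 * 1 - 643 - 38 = -668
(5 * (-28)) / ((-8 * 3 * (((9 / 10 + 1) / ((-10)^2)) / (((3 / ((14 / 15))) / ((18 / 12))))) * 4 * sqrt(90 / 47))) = 625 * sqrt(470) / 114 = 118.86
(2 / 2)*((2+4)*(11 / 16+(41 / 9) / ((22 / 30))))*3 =10929 / 88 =124.19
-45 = -45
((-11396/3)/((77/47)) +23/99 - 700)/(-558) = 298825/55242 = 5.41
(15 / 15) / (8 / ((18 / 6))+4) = 0.15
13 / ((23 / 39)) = 507 / 23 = 22.04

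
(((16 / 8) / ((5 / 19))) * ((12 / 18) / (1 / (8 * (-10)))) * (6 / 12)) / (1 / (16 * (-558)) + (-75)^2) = -1809408 / 50219999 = -0.04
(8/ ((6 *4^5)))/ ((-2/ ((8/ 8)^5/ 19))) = -1/ 29184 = -0.00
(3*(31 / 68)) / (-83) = -93 / 5644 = -0.02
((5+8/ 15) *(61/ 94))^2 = 25633969/ 1988100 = 12.89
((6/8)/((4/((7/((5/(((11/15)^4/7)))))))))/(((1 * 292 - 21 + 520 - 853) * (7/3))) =-0.00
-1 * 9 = -9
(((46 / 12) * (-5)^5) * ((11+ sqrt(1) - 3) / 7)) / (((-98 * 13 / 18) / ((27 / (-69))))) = -759375 / 8918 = -85.15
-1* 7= -7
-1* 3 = -3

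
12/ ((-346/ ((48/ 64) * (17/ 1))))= -153/ 346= -0.44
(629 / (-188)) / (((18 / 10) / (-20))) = 15725 / 423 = 37.17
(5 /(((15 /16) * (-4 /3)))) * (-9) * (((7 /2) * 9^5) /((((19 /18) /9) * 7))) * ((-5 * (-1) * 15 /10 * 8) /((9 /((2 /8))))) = 286978140 /19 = 15104112.63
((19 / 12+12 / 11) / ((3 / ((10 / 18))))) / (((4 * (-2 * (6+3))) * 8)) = -1765 / 2052864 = -0.00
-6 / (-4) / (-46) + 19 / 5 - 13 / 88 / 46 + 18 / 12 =106547 / 20240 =5.26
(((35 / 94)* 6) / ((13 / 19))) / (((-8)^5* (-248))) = 1995 / 4965269504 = 0.00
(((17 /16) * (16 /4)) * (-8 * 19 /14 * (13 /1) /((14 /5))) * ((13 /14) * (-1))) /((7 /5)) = 1364675 /9604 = 142.09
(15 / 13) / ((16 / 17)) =255 / 208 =1.23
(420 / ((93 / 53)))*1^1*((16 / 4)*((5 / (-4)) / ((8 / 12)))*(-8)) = 445200 / 31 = 14361.29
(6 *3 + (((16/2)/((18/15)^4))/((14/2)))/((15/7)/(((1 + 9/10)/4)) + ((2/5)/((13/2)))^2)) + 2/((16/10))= 7962205543/411014736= 19.37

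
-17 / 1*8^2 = -1088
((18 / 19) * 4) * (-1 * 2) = -144 / 19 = -7.58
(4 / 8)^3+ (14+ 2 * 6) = 209 / 8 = 26.12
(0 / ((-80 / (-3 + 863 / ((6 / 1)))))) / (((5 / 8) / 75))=0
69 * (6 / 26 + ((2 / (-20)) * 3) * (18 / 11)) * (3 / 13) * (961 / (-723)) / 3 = 4111158 / 2240095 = 1.84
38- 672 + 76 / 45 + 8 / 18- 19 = -9763 / 15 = -650.87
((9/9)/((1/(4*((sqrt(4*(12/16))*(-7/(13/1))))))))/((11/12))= -336*sqrt(3)/143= -4.07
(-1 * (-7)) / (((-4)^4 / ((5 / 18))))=35 / 4608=0.01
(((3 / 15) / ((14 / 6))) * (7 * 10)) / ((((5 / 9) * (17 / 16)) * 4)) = 216 / 85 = 2.54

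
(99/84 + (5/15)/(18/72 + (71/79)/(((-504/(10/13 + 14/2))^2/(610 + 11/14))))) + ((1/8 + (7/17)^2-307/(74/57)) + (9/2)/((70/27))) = -12567872879702106069/54081428284257080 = -232.39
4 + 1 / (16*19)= 1217 / 304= 4.00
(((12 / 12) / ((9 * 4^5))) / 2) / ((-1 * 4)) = -1 / 73728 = -0.00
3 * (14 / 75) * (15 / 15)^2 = 14 / 25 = 0.56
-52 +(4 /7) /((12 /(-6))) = -366 /7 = -52.29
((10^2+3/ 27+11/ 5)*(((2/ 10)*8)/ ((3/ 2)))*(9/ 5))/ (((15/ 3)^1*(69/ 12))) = 294656/ 43125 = 6.83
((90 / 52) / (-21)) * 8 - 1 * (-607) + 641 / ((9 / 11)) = 1138234 / 819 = 1389.79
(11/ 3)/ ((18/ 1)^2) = 11/ 972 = 0.01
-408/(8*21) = -17/7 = -2.43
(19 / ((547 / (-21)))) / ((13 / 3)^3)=-10773 / 1201759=-0.01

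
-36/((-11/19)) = 684/11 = 62.18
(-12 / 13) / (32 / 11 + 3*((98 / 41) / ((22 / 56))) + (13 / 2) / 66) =-64944 / 1495793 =-0.04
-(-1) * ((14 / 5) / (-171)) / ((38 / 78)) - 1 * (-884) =4786678 / 5415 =883.97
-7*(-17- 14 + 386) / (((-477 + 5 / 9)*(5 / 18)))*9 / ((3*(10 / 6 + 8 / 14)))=2536191 / 100768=25.17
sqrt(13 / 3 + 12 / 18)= sqrt(5)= 2.24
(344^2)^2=14003408896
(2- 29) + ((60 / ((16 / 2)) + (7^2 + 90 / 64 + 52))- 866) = -25059 / 32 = -783.09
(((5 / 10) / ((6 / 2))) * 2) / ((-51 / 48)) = -16 / 51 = -0.31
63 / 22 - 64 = -1345 / 22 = -61.14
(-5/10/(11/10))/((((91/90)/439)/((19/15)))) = -250230/1001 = -249.98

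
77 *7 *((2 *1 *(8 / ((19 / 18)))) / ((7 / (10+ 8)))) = 399168 / 19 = 21008.84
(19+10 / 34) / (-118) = -0.16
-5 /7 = -0.71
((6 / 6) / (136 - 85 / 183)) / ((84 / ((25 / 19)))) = 1525 / 13195196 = 0.00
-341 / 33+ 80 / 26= -283 / 39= -7.26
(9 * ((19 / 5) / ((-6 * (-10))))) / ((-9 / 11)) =-209 / 300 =-0.70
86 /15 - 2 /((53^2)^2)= 678581336 /118357215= 5.73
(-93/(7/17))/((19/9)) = -14229/133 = -106.98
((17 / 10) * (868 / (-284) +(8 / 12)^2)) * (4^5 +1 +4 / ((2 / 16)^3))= -87190229 / 6390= -13644.79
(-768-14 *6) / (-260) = 213 / 65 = 3.28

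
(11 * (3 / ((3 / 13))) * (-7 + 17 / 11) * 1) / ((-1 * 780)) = 1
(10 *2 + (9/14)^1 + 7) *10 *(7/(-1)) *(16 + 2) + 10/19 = -661760/19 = -34829.47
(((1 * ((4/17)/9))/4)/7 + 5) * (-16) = -85696/1071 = -80.01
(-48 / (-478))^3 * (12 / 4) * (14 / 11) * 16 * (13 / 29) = 120766464 / 4354962161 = 0.03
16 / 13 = 1.23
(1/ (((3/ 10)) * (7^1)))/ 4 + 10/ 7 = 65/ 42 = 1.55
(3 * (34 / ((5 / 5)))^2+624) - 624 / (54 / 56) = 31004 / 9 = 3444.89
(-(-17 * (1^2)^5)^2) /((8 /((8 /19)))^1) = -289 /19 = -15.21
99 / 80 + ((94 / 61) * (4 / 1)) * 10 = 306839 / 4880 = 62.88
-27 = -27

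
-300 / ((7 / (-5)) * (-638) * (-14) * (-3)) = -125 / 15631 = -0.01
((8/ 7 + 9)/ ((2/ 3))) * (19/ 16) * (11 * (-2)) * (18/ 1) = -400653/ 56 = -7154.52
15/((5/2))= 6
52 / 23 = 2.26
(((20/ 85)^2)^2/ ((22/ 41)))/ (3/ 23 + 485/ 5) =60352/ 1026222527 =0.00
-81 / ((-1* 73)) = 81 / 73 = 1.11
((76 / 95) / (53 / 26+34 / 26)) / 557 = 104 / 242295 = 0.00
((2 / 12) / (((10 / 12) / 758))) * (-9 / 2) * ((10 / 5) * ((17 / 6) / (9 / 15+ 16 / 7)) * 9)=-1217727 / 101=-12056.70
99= 99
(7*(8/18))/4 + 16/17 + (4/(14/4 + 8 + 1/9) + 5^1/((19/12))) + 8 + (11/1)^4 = 468598036/31977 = 14654.22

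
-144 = -144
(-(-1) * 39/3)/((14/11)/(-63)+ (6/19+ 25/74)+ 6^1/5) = 9047610/1276009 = 7.09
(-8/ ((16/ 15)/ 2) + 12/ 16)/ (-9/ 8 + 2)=-114/ 7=-16.29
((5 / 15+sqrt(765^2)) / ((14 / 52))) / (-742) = -4264 / 1113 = -3.83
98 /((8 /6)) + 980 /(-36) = 833 /18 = 46.28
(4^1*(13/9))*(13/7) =676/63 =10.73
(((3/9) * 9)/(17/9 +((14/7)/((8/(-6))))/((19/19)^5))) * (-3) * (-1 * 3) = 486/7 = 69.43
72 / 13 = 5.54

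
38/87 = 0.44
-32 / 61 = -0.52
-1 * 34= -34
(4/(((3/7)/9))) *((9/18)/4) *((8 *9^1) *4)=3024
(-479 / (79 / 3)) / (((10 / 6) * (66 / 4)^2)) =-1916 / 47795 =-0.04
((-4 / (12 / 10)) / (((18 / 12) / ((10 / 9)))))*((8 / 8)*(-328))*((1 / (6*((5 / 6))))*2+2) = 52480 / 27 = 1943.70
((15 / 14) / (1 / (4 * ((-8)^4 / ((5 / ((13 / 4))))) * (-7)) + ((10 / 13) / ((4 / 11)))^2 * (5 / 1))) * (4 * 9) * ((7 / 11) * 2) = 19382272 / 8833891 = 2.19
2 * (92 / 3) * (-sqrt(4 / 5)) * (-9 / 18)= 184 * sqrt(5) / 15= 27.43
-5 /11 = -0.45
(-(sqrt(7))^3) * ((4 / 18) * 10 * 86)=-3539.43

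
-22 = -22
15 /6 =5 /2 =2.50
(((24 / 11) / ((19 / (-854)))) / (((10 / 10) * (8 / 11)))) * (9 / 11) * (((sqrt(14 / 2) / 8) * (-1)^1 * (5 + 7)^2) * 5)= 2075220 * sqrt(7) / 209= 26270.41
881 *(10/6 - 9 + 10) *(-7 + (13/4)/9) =-421118/27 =-15596.96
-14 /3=-4.67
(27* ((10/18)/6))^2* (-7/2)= -175/8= -21.88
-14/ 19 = -0.74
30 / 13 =2.31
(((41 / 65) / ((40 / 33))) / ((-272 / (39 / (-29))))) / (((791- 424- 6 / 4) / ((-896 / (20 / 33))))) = -937629 / 90095750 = -0.01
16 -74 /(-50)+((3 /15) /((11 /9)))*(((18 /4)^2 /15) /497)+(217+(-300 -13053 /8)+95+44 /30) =-5250543611 /3280200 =-1600.68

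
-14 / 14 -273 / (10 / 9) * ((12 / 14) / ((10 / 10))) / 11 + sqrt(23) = -1108 / 55 + sqrt(23) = -15.35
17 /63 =0.27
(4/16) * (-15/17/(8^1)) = -15/544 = -0.03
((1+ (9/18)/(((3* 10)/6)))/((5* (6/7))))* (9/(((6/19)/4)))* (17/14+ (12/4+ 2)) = 18183/100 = 181.83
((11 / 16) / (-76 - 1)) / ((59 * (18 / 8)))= -0.00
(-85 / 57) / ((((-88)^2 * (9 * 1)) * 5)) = -17 / 3972672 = -0.00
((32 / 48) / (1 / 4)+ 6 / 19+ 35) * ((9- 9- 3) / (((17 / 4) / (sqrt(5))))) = -8660 * sqrt(5) / 323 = -59.95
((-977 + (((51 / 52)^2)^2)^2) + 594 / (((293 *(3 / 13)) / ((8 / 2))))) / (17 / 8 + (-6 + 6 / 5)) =73698019882120637735 / 209501993648709632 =351.78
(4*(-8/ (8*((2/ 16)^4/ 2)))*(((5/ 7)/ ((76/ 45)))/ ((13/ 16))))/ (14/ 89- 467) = 2624716800/ 71838221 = 36.54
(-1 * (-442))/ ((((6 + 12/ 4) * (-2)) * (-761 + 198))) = 221/ 5067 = 0.04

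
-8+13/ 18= -131/ 18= -7.28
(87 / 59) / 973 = 87 / 57407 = 0.00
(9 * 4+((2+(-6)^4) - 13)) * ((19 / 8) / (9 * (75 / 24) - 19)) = 25099 / 73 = 343.82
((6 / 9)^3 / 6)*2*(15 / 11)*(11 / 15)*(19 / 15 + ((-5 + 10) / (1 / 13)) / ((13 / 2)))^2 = 12.54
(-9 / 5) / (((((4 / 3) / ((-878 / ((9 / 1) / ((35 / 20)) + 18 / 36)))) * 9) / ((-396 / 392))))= -130383 / 5530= -23.58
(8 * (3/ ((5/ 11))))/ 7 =264/ 35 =7.54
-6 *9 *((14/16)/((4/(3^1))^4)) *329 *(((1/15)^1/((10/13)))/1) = -21825531/51200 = -426.28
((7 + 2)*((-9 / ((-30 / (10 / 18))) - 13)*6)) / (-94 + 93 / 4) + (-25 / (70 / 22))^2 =991903 / 13867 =71.53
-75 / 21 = -25 / 7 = -3.57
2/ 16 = 1/ 8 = 0.12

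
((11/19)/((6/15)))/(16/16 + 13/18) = 0.84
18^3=5832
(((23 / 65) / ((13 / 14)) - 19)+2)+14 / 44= -303031 / 18590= -16.30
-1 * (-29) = 29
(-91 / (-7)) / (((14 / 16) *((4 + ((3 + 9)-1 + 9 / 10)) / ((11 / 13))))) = 880 / 1113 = 0.79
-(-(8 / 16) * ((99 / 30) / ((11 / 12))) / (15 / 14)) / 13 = 42 / 325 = 0.13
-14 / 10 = -1.40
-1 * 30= -30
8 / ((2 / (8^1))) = 32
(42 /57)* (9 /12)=21 /38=0.55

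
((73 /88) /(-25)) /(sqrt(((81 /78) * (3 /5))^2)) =-949 /17820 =-0.05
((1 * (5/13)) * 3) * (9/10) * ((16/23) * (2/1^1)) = 432/299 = 1.44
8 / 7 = 1.14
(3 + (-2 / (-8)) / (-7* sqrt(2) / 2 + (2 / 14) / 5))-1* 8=-600265 / 120046-8575* sqrt(2) / 240092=-5.05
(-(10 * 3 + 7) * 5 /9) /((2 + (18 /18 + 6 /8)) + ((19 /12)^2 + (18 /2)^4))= -592 /189137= -0.00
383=383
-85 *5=-425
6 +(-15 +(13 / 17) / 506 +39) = 258073 / 8602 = 30.00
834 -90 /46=832.04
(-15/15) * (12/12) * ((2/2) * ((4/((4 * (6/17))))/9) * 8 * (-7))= 476/27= 17.63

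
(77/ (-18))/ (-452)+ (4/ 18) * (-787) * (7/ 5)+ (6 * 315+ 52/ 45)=7441369/ 4520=1646.32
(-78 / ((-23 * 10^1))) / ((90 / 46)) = 13 / 75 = 0.17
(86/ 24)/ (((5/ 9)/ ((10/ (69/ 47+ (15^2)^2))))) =2021/ 1586296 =0.00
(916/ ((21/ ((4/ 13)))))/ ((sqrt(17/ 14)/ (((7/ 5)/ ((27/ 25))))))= 18320 *sqrt(238)/ 17901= 15.79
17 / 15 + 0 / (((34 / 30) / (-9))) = 17 / 15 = 1.13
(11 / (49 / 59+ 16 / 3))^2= 3790809 / 1190281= 3.18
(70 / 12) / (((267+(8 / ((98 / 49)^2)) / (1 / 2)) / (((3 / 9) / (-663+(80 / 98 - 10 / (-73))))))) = -0.00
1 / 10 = 0.10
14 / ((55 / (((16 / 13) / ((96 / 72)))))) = 168 / 715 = 0.23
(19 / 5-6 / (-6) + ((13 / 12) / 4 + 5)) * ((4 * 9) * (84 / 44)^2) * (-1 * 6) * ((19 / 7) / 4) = -5379.82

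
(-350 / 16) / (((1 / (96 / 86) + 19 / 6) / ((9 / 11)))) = -630 / 143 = -4.41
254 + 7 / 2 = 515 / 2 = 257.50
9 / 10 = 0.90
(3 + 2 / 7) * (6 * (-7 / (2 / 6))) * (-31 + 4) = 11178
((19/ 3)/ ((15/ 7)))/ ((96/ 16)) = 133/ 270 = 0.49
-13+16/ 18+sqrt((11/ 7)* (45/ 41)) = -109/ 9+3* sqrt(15785)/ 287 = -10.80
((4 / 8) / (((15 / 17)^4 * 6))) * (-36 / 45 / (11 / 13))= -1085773 / 8353125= -0.13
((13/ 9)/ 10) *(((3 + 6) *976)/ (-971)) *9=-57096/ 4855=-11.76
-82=-82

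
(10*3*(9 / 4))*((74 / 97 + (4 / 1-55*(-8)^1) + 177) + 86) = 9268155 / 194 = 47773.99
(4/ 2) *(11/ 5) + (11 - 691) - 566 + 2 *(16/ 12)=-1238.93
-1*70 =-70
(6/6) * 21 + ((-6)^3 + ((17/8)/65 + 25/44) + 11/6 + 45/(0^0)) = -2532229/17160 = -147.57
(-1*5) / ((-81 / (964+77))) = 1735 / 27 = 64.26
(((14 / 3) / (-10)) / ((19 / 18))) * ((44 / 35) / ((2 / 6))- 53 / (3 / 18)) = 65988 / 475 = 138.92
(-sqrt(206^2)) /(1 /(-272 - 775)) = 215682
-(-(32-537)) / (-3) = 505 / 3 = 168.33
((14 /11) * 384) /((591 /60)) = 107520 /2167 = 49.62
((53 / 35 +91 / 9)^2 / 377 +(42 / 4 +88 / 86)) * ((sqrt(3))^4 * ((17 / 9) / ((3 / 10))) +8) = 3707770249223 / 4825609425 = 768.35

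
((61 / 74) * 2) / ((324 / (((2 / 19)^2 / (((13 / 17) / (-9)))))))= -1037 / 1562769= -0.00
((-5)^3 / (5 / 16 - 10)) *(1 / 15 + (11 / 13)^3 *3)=4967360 / 204321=24.31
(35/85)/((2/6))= 21/17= 1.24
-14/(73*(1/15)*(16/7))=-735/584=-1.26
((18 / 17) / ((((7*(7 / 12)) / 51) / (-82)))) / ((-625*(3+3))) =8856 / 30625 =0.29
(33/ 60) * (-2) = -11/ 10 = -1.10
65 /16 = 4.06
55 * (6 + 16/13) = 5170/13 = 397.69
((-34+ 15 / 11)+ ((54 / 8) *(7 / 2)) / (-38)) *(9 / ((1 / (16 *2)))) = -2001870 / 209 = -9578.33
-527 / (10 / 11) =-5797 / 10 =-579.70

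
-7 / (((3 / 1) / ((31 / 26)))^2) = -6727 / 6084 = -1.11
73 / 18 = 4.06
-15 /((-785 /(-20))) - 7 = -1159 /157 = -7.38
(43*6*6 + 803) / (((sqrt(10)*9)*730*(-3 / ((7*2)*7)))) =-115199*sqrt(10) / 98550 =-3.70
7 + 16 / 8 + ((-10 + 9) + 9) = 17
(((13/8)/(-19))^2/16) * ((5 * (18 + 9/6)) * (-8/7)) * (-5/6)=54925/1293824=0.04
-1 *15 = -15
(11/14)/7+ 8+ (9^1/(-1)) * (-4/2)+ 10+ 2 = 3735/98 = 38.11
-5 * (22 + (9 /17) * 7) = -2185 /17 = -128.53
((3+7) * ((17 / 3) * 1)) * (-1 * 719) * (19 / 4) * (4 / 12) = -64510.28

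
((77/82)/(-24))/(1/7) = -539/1968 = -0.27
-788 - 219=-1007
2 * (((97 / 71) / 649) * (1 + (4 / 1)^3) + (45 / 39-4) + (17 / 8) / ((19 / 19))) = -2800205 / 2396108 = -1.17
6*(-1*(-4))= 24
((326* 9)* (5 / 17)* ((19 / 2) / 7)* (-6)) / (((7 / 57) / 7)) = -47662830 / 119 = -400527.98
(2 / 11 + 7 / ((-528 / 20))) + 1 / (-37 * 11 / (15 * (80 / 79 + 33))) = -515813 / 385836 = -1.34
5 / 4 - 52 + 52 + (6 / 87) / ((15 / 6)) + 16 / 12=4543 / 1740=2.61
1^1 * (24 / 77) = 0.31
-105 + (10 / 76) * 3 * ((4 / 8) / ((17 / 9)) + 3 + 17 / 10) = -33282 / 323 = -103.04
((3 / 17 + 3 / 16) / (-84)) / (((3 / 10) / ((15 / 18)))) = -275 / 22848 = -0.01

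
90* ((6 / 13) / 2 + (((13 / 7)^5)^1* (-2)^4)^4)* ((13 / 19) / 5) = 291449177596746391233046434678 / 1516053059654628019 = 192242069458.40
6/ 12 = 1/ 2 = 0.50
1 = 1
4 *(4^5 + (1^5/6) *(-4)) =12280/3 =4093.33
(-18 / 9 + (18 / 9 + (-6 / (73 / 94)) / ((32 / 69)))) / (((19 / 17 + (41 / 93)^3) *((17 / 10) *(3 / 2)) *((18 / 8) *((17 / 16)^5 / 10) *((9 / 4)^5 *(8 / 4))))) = -43223572419706880 / 279743896517200281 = -0.15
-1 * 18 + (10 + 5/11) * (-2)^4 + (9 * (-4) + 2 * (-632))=-12658/11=-1150.73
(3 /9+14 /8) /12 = 25 /144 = 0.17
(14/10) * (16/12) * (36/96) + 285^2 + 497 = 817227/10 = 81722.70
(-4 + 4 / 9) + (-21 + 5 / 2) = -397 / 18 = -22.06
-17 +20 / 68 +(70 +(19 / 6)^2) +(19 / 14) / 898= 60901793 / 961758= 63.32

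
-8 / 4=-2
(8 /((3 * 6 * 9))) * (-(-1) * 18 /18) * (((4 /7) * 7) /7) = 16 /567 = 0.03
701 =701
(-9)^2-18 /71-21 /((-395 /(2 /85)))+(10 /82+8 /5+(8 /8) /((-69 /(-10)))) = 557139778208 /6743840925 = 82.61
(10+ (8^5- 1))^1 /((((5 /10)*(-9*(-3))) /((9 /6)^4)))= 98331 /8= 12291.38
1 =1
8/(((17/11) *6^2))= 22/153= 0.14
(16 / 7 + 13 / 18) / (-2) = -379 / 252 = -1.50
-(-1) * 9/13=9/13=0.69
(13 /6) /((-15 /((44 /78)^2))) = -242 /5265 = -0.05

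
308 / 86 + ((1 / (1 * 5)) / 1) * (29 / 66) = 52067 / 14190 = 3.67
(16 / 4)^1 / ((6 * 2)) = 1 / 3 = 0.33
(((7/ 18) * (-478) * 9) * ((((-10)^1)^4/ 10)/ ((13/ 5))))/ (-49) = 1195000/ 91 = 13131.87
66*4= 264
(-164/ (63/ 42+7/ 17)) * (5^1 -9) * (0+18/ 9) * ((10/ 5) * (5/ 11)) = 89216/ 143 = 623.89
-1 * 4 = -4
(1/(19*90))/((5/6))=0.00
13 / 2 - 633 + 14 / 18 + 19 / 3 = -11149 / 18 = -619.39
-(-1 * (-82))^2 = -6724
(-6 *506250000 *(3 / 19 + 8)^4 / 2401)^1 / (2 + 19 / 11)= -19285715882812500000 / 12828929561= -1503298914.47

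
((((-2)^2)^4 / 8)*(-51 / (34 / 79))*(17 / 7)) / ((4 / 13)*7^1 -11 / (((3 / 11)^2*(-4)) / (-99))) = 1117376 / 443849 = 2.52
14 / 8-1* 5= -3.25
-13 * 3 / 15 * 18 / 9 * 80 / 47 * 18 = -7488 / 47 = -159.32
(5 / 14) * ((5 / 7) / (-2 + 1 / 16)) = -200 / 1519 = -0.13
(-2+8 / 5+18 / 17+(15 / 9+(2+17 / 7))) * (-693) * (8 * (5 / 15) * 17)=-1060928 / 5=-212185.60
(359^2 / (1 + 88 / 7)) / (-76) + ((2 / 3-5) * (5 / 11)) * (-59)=-2082811 / 238260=-8.74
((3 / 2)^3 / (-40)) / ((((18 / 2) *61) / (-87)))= 261 / 19520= 0.01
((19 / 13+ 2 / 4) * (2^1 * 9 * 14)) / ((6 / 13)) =1071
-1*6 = -6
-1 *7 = -7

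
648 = 648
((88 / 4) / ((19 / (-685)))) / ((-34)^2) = -7535 / 10982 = -0.69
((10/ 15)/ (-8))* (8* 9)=-6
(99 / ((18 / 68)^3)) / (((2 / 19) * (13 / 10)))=39005.39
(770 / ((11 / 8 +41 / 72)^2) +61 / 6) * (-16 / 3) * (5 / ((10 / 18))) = -359224 / 35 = -10263.54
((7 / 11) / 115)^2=49 / 1600225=0.00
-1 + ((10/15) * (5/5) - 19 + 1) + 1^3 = -52/3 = -17.33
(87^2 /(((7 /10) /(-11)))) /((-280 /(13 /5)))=1104.46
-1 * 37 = -37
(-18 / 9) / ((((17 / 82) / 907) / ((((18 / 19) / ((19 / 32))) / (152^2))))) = -1338732 / 2215457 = -0.60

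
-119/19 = -6.26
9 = 9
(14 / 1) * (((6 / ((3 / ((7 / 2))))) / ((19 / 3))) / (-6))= -2.58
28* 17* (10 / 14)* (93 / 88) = 7905 / 22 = 359.32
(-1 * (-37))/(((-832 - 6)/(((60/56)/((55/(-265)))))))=29415/129052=0.23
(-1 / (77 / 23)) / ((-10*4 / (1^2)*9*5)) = 23 / 138600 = 0.00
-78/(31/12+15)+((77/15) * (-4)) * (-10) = 127168/633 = 200.90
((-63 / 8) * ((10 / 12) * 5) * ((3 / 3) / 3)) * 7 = -1225 / 16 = -76.56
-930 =-930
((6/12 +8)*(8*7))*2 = 952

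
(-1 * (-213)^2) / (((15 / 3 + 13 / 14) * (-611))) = 12.52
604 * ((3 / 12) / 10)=151 / 10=15.10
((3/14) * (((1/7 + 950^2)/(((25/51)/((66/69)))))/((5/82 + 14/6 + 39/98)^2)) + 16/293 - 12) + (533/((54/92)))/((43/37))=2723862718283054356889/55396752451598475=49170.08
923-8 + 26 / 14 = 6418 / 7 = 916.86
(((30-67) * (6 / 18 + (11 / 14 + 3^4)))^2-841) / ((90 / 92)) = 9436197.22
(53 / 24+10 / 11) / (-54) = -823 / 14256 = -0.06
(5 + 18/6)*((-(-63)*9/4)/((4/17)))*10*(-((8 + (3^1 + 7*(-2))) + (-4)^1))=337365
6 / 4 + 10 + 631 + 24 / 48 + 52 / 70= 22531 / 35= 643.74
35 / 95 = 7 / 19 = 0.37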